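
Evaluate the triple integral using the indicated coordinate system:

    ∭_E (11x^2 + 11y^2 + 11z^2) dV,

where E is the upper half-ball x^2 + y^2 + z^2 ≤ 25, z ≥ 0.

In spherical coordinates, x = ρ sin(φ) cos(θ), y = ρ sin(φ) sin(θ), z = ρ cos(φ), and dV = ρ^2 sin(φ) dρ dφ dθ.

The integrand becomes 11ρ^2, so

    ∭_E (11x^2 + 11y^2 + 11z^2) dV = ∫_{0}^{2π} ∫_{0}^{π/2} ∫_{0}^{5} (11ρ^2) · ρ^2 sin(φ) dρ dφ dθ.

Inner (ρ): 6875sin(φ).
Middle (φ): 6875.
Outer (θ): 13750π.

Therefore the triple integral equals 13750π.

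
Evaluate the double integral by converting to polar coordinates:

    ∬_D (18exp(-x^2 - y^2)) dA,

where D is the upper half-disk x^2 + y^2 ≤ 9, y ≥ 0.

The region D is 0 ≤ r ≤ 3, 0 ≤ θ ≤ π in polar coordinates, where x = r cos(θ), y = r sin(θ), and dA = r dr dθ.

Under the substitution, the integrand becomes 18exp(-r^2), so

    ∬_D (18exp(-x^2 - y^2)) dA = ∫_{0}^{π} ∫_{0}^{3} (18exp(-r^2)) · r dr dθ.

Inner integral (in r): ∫_{0}^{3} (18exp(-r^2)) · r dr = 9 - 9exp(-9).

Outer integral (in θ): ∫_{0}^{π} (9 - 9exp(-9)) dθ = -9π exp(-9) + 9π.

Therefore ∬_D (18exp(-x^2 - y^2)) dA = -9π exp(-9) + 9π.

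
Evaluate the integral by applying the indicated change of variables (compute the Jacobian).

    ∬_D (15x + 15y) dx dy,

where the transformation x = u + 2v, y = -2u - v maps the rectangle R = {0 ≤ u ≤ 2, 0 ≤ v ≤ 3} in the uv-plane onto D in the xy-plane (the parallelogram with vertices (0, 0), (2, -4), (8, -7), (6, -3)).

Compute the Jacobian determinant of (x, y) with respect to (u, v):

    ∂(x,y)/∂(u,v) = | 1  2 | = (1)(-1) - (2)(-2) = 3.
                   | -2  -1 |

Its absolute value is |J| = 3 (the area scaling factor).

Substituting x = u + 2v, y = -2u - v into the integrand,

    15x + 15y → -15u + 15v,

so the integral becomes

    ∬_R (-15u + 15v) · |J| du dv = ∫_0^2 ∫_0^3 (-45u + 45v) dv du.

Inner (v): 405/2 - 135u.
Outer (u): 135.

Therefore ∬_D (15x + 15y) dx dy = 135.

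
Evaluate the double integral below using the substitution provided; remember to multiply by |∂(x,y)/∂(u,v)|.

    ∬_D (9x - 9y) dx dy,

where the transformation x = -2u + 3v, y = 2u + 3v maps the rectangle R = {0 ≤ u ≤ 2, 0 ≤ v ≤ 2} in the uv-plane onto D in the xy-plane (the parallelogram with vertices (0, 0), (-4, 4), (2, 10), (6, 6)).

Compute the Jacobian determinant of (x, y) with respect to (u, v):

    ∂(x,y)/∂(u,v) = | -2  3 | = (-2)(3) - (3)(2) = -12.
                   | 2  3 |

Its absolute value is |J| = 12 (the area scaling factor).

Substituting x = -2u + 3v, y = 2u + 3v into the integrand,

    9x - 9y → -36u,

so the integral becomes

    ∬_R (-36u) · |J| du dv = ∫_0^2 ∫_0^2 (-432u) dv du.

Inner (v): -864u.
Outer (u): -1728.

Therefore ∬_D (9x - 9y) dx dy = -1728.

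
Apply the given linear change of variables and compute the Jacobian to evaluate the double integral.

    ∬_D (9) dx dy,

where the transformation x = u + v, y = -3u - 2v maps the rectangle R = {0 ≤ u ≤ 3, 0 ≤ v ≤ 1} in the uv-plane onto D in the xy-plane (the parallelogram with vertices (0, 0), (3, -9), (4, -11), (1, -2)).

Compute the Jacobian determinant of (x, y) with respect to (u, v):

    ∂(x,y)/∂(u,v) = | 1  1 | = (1)(-2) - (1)(-3) = 1.
                   | -3  -2 |

Its absolute value is |J| = 1 (the area scaling factor).

Substituting x = u + v, y = -3u - 2v into the integrand,

    9 → 9,

so the integral becomes

    ∬_R (9) · |J| du dv = ∫_0^3 ∫_0^1 (9) dv du.

Inner (v): 9.
Outer (u): 27.

Therefore ∬_D (9) dx dy = 27.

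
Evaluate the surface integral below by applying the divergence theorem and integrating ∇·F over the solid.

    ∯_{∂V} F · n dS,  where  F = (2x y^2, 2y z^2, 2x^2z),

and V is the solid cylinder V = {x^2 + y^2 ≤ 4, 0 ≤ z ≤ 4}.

By the divergence theorem,

    ∯_{∂V} F · n dS = ∭_V (∇ · F) dV.

Compute the divergence:
    ∇ · F = ∂F_x/∂x + ∂F_y/∂y + ∂F_z/∂z = 2y^2 + 2z^2 + 2x^2 = 2x^2 + 2y^2 + 2z^2.

In cylindrical coordinates, x = r cos(θ), y = r sin(θ), z = z, dV = r dr dθ dz, with 0 ≤ r ≤ 2, 0 ≤ θ ≤ 2π, 0 ≤ z ≤ 4.

The integrand, after substitution and multiplying by the volume element, becomes (2r^2 + 2z^2) · r, so

    ∭_V (∇·F) dV = ∫_0^{2π} ∫_0^{2} ∫_0^{4} (2r^2 + 2z^2) · r dz dr dθ.

Inner (z from 0 to 4): 8r (r^2 + 16/3).
Middle (r from 0 to 2): 352/3.
Outer (θ from 0 to 2π): 704π/3.

Therefore ∯_{∂V} F · n dS = 704π/3.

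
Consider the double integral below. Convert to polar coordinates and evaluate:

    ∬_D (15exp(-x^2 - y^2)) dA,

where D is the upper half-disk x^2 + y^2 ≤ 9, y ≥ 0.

The region D is 0 ≤ r ≤ 3, 0 ≤ θ ≤ π in polar coordinates, where x = r cos(θ), y = r sin(θ), and dA = r dr dθ.

Under the substitution, the integrand becomes 15exp(-r^2), so

    ∬_D (15exp(-x^2 - y^2)) dA = ∫_{0}^{π} ∫_{0}^{3} (15exp(-r^2)) · r dr dθ.

Inner integral (in r): ∫_{0}^{3} (15exp(-r^2)) · r dr = 15/2 - 15exp(-9)/2.

Outer integral (in θ): ∫_{0}^{π} (15/2 - 15exp(-9)/2) dθ = -15π (1 - exp(9))exp(-9)/2.

Therefore ∬_D (15exp(-x^2 - y^2)) dA = -15π (1 - exp(9))exp(-9)/2.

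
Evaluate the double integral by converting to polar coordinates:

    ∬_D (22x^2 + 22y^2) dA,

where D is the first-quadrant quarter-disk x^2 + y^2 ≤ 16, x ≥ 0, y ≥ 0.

The region D is 0 ≤ r ≤ 4, 0 ≤ θ ≤ π/2 in polar coordinates, where x = r cos(θ), y = r sin(θ), and dA = r dr dθ.

Under the substitution, the integrand becomes 22r^2, so

    ∬_D (22x^2 + 22y^2) dA = ∫_{0}^{π/2} ∫_{0}^{4} (22r^2) · r dr dθ.

Inner integral (in r): ∫_{0}^{4} (22r^2) · r dr = 1408.

Outer integral (in θ): ∫_{0}^{π/2} (1408) dθ = 704π.

Therefore ∬_D (22x^2 + 22y^2) dA = 704π.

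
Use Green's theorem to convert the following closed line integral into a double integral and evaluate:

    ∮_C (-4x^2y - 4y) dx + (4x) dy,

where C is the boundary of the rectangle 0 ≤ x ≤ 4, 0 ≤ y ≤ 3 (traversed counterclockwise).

Green's theorem converts the closed line integral into a double integral over the enclosed region D:

    ∮_C P dx + Q dy = ∬_D (∂Q/∂x - ∂P/∂y) dA.

Here P = -4x^2y - 4y, Q = 4x, so

    ∂Q/∂x = 4,    ∂P/∂y = -4x^2 - 4,
    ∂Q/∂x - ∂P/∂y = 4x^2 + 8.

D is the region 0 ≤ x ≤ 4, 0 ≤ y ≤ 3. Evaluating the double integral:

    ∬_D (4x^2 + 8) dA = ∫_0^{4} ∫_0^{3} (4x^2 + 8) dy dx.

Inner (y from 0 to 3): 12x^2 + 24.
Outer (x from 0 to 4): 352.

Therefore ∮_C P dx + Q dy = 352.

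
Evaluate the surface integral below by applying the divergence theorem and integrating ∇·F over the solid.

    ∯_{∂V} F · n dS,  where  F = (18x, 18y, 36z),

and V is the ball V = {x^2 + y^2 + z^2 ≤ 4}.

By the divergence theorem,

    ∯_{∂V} F · n dS = ∭_V (∇ · F) dV.

Compute the divergence:
    ∇ · F = ∂F_x/∂x + ∂F_y/∂y + ∂F_z/∂z = 18 + 18 + 36 = 72.

In spherical coordinates, x = ρ sin(φ) cos(θ), y = ρ sin(φ) sin(θ), z = ρ cos(φ), dV = ρ^2 sin(φ) dρ dφ dθ, with 0 ≤ ρ ≤ 2, 0 ≤ φ ≤ π, 0 ≤ θ ≤ 2π.

The integrand, after substitution and multiplying by the volume element, becomes (72) · ρ^2 sin(φ), so

    ∭_V (∇·F) dV = ∫_0^{2π} ∫_0^{π} ∫_0^{2} (72) · ρ^2 sin(φ) dρ dφ dθ.

Inner (ρ from 0 to 2): 192sin(φ).
Middle (φ from 0 to π): 384.
Outer (θ from 0 to 2π): 768π.

Therefore ∯_{∂V} F · n dS = 768π.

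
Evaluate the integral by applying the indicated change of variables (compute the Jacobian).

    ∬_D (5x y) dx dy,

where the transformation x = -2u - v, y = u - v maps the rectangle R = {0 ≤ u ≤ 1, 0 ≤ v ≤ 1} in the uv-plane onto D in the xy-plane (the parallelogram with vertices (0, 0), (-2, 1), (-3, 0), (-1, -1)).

Compute the Jacobian determinant of (x, y) with respect to (u, v):

    ∂(x,y)/∂(u,v) = | -2  -1 | = (-2)(-1) - (-1)(1) = 3.
                   | 1  -1 |

Its absolute value is |J| = 3 (the area scaling factor).

Substituting x = -2u - v, y = u - v into the integrand,

    5x y → -10u^2 + 5u v + 5v^2,

so the integral becomes

    ∬_R (-10u^2 + 5u v + 5v^2) · |J| du dv = ∫_0^1 ∫_0^1 (-30u^2 + 15u v + 15v^2) dv du.

Inner (v): -30u^2 + 15u/2 + 5.
Outer (u): -5/4.

Therefore ∬_D (5x y) dx dy = -5/4.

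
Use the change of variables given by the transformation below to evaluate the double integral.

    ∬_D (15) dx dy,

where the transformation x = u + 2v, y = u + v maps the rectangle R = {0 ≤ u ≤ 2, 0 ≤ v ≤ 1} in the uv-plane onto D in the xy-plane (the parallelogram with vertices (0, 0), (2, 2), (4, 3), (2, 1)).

Compute the Jacobian determinant of (x, y) with respect to (u, v):

    ∂(x,y)/∂(u,v) = | 1  2 | = (1)(1) - (2)(1) = -1.
                   | 1  1 |

Its absolute value is |J| = 1 (the area scaling factor).

Substituting x = u + 2v, y = u + v into the integrand,

    15 → 15,

so the integral becomes

    ∬_R (15) · |J| du dv = ∫_0^2 ∫_0^1 (15) dv du.

Inner (v): 15.
Outer (u): 30.

Therefore ∬_D (15) dx dy = 30.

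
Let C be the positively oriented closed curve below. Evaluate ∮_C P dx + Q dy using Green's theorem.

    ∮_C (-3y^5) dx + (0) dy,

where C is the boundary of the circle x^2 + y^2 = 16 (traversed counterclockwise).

Green's theorem converts the closed line integral into a double integral over the enclosed region D:

    ∮_C P dx + Q dy = ∬_D (∂Q/∂x - ∂P/∂y) dA.

Here P = -3y^5, Q = 0, so

    ∂Q/∂x = 0,    ∂P/∂y = -15y^4,
    ∂Q/∂x - ∂P/∂y = 15y^4.

D is the region x^2 + y^2 ≤ 16. Evaluating the double integral:

In polar coordinates (x = r cos θ, y = r sin θ, dA = r dr dθ) the integrand becomes 15r^4sin(θ)^4, so

    ∬_D (15y^4) dA = ∫_0^{2π} ∫_0^{4} (15r^4sin(θ)^4) · r dr dθ.

Inner (r from 0 to 4): 10240sin(θ)^4.
Outer (θ from 0 to 2π): 7680π.

Therefore ∮_C P dx + Q dy = 7680π.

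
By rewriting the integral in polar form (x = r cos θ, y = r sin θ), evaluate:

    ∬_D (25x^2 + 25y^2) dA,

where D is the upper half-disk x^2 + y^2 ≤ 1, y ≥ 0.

The region D is 0 ≤ r ≤ 1, 0 ≤ θ ≤ π in polar coordinates, where x = r cos(θ), y = r sin(θ), and dA = r dr dθ.

Under the substitution, the integrand becomes 25r^2, so

    ∬_D (25x^2 + 25y^2) dA = ∫_{0}^{π} ∫_{0}^{1} (25r^2) · r dr dθ.

Inner integral (in r): ∫_{0}^{1} (25r^2) · r dr = 25/4.

Outer integral (in θ): ∫_{0}^{π} (25/4) dθ = 25π/4.

Therefore ∬_D (25x^2 + 25y^2) dA = 25π/4.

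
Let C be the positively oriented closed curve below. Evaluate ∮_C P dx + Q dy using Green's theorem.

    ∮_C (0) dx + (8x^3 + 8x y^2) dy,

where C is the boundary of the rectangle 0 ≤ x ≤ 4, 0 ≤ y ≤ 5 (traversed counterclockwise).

Green's theorem converts the closed line integral into a double integral over the enclosed region D:

    ∮_C P dx + Q dy = ∬_D (∂Q/∂x - ∂P/∂y) dA.

Here P = 0, Q = 8x^3 + 8x y^2, so

    ∂Q/∂x = 24x^2 + 8y^2,    ∂P/∂y = 0,
    ∂Q/∂x - ∂P/∂y = 24x^2 + 8y^2.

D is the region 0 ≤ x ≤ 4, 0 ≤ y ≤ 5. Evaluating the double integral:

    ∬_D (24x^2 + 8y^2) dA = ∫_0^{4} ∫_0^{5} (24x^2 + 8y^2) dy dx.

Inner (y from 0 to 5): 120x^2 + 1000/3.
Outer (x from 0 to 4): 11680/3.

Therefore ∮_C P dx + Q dy = 11680/3.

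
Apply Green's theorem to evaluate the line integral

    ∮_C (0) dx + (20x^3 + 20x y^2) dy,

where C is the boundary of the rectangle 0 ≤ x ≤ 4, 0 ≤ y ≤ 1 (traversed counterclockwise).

Green's theorem converts the closed line integral into a double integral over the enclosed region D:

    ∮_C P dx + Q dy = ∬_D (∂Q/∂x - ∂P/∂y) dA.

Here P = 0, Q = 20x^3 + 20x y^2, so

    ∂Q/∂x = 60x^2 + 20y^2,    ∂P/∂y = 0,
    ∂Q/∂x - ∂P/∂y = 60x^2 + 20y^2.

D is the region 0 ≤ x ≤ 4, 0 ≤ y ≤ 1. Evaluating the double integral:

    ∬_D (60x^2 + 20y^2) dA = ∫_0^{4} ∫_0^{1} (60x^2 + 20y^2) dy dx.

Inner (y from 0 to 1): 60x^2 + 20/3.
Outer (x from 0 to 4): 3920/3.

Therefore ∮_C P dx + Q dy = 3920/3.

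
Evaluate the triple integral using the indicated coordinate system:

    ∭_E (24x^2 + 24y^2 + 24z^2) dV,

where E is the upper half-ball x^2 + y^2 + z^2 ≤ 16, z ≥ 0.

In spherical coordinates, x = ρ sin(φ) cos(θ), y = ρ sin(φ) sin(θ), z = ρ cos(φ), and dV = ρ^2 sin(φ) dρ dφ dθ.

The integrand becomes 24ρ^2, so

    ∭_E (24x^2 + 24y^2 + 24z^2) dV = ∫_{0}^{2π} ∫_{0}^{π/2} ∫_{0}^{4} (24ρ^2) · ρ^2 sin(φ) dρ dφ dθ.

Inner (ρ): 24576sin(φ)/5.
Middle (φ): 24576/5.
Outer (θ): 49152π/5.

Therefore the triple integral equals 49152π/5.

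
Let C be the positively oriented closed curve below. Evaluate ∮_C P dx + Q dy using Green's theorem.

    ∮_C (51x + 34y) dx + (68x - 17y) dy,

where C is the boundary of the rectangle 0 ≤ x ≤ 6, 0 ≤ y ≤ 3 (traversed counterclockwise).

Green's theorem converts the closed line integral into a double integral over the enclosed region D:

    ∮_C P dx + Q dy = ∬_D (∂Q/∂x - ∂P/∂y) dA.

Here P = 51x + 34y, Q = 68x - 17y, so

    ∂Q/∂x = 68,    ∂P/∂y = 34,
    ∂Q/∂x - ∂P/∂y = 34.

D is the region 0 ≤ x ≤ 6, 0 ≤ y ≤ 3. Evaluating the double integral:

    ∬_D (34) dA = ∫_0^{6} ∫_0^{3} (34) dy dx.

Inner (y from 0 to 3): 102.
Outer (x from 0 to 6): 612.

Therefore ∮_C P dx + Q dy = 612.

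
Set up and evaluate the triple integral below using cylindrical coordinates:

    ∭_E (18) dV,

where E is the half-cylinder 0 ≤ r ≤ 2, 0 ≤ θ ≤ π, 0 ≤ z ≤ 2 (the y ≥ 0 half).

In cylindrical coordinates, x = r cos(θ), y = r sin(θ), z = z, and dV = r dr dθ dz.

The integrand becomes 18, so

    ∭_E (18) dV = ∫_{0}^{π} ∫_{0}^{2} ∫_{0}^{2} (18) · r dz dr dθ.

Inner (z): 36r.
Middle (r from 0 to 2): 72.
Outer (θ): 72π.

Therefore the triple integral equals 72π.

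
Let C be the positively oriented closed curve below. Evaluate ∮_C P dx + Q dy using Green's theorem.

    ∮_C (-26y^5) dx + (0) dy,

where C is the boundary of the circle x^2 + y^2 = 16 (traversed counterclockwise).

Green's theorem converts the closed line integral into a double integral over the enclosed region D:

    ∮_C P dx + Q dy = ∬_D (∂Q/∂x - ∂P/∂y) dA.

Here P = -26y^5, Q = 0, so

    ∂Q/∂x = 0,    ∂P/∂y = -130y^4,
    ∂Q/∂x - ∂P/∂y = 130y^4.

D is the region x^2 + y^2 ≤ 16. Evaluating the double integral:

In polar coordinates (x = r cos θ, y = r sin θ, dA = r dr dθ) the integrand becomes 130r^4sin(θ)^4, so

    ∬_D (130y^4) dA = ∫_0^{2π} ∫_0^{4} (130r^4sin(θ)^4) · r dr dθ.

Inner (r from 0 to 4): 266240sin(θ)^4/3.
Outer (θ from 0 to 2π): 66560π.

Therefore ∮_C P dx + Q dy = 66560π.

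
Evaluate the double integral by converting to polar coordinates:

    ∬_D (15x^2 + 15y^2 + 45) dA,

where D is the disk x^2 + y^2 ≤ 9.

The region D is 0 ≤ r ≤ 3, 0 ≤ θ ≤ 2π in polar coordinates, where x = r cos(θ), y = r sin(θ), and dA = r dr dθ.

Under the substitution, the integrand becomes 15r^2 + 45, so

    ∬_D (15x^2 + 15y^2 + 45) dA = ∫_{0}^{2π} ∫_{0}^{3} (15r^2 + 45) · r dr dθ.

Inner integral (in r): ∫_{0}^{3} (15r^2 + 45) · r dr = 2025/4.

Outer integral (in θ): ∫_{0}^{2π} (2025/4) dθ = 2025π/2.

Therefore ∬_D (15x^2 + 15y^2 + 45) dA = 2025π/2.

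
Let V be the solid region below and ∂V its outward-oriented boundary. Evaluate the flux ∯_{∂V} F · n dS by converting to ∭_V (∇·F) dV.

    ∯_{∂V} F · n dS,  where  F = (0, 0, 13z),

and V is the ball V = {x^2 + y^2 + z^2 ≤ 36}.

By the divergence theorem,

    ∯_{∂V} F · n dS = ∭_V (∇ · F) dV.

Compute the divergence:
    ∇ · F = ∂F_x/∂x + ∂F_y/∂y + ∂F_z/∂z = 0 + 0 + 13 = 13.

In spherical coordinates, x = ρ sin(φ) cos(θ), y = ρ sin(φ) sin(θ), z = ρ cos(φ), dV = ρ^2 sin(φ) dρ dφ dθ, with 0 ≤ ρ ≤ 6, 0 ≤ φ ≤ π, 0 ≤ θ ≤ 2π.

The integrand, after substitution and multiplying by the volume element, becomes (13) · ρ^2 sin(φ), so

    ∭_V (∇·F) dV = ∫_0^{2π} ∫_0^{π} ∫_0^{6} (13) · ρ^2 sin(φ) dρ dφ dθ.

Inner (ρ from 0 to 6): 936sin(φ).
Middle (φ from 0 to π): 1872.
Outer (θ from 0 to 2π): 3744π.

Therefore ∯_{∂V} F · n dS = 3744π.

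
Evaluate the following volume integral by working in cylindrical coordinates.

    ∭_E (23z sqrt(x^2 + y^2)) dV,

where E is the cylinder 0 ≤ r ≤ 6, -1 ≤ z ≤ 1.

In cylindrical coordinates, x = r cos(θ), y = r sin(θ), z = z, and dV = r dr dθ dz.

The integrand becomes 23r z, so

    ∭_E (23z sqrt(x^2 + y^2)) dV = ∫_{0}^{2π} ∫_{0}^{6} ∫_{-1}^{1} (23r z) · r dz dr dθ.

Inner (z): 0.
Middle (r from 0 to 6): 0.
Outer (θ): 0.

Therefore the triple integral equals 0.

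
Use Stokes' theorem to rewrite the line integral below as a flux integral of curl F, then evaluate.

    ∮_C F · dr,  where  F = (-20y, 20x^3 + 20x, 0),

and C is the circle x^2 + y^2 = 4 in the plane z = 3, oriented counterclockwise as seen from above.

Let S be the flat disk x^2 + y^2 ≤ 4 in the plane z = 3, with upward unit normal n̂ = ẑ. By Stokes' theorem,

    ∮_C F · dr = ∬_S (∇ × F) · n̂ dS = ∬_D (curl F)_z dA,

where D is the disk x^2 + y^2 ≤ 4.

Compute the curl of F = (-20y, 20x^3 + 20x, 0):
    (∇ × F)_x = ∂F_z/∂y - ∂F_y/∂z = 0,
    (∇ × F)_y = ∂F_x/∂z - ∂F_z/∂x = 0,
    (∇ × F)_z = ∂F_y/∂x - ∂F_x/∂y = 60x^2 + 40.

On z = 3, (curl F)_z = 60x^2 + 40.

Convert to polar (x = r cos θ, y = r sin θ, dA = r dr dθ); the integrand becomes 60r^2cos(θ)^2 + 40, so

    ∬_D (curl F)_z dA = ∫_0^{2π} ∫_0^{2} (60r^2cos(θ)^2 + 40) · r dr dθ.

Inner (r from 0 to 2): 240cos(θ)^2 + 80.
Outer (θ from 0 to 2π): 400π.

Therefore ∮_C F · dr = 400π.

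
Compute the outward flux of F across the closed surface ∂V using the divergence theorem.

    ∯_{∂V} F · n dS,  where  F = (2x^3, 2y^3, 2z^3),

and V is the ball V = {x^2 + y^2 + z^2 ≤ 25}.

By the divergence theorem,

    ∯_{∂V} F · n dS = ∭_V (∇ · F) dV.

Compute the divergence:
    ∇ · F = ∂F_x/∂x + ∂F_y/∂y + ∂F_z/∂z = 6x^2 + 6y^2 + 6z^2.

In spherical coordinates, x = ρ sin(φ) cos(θ), y = ρ sin(φ) sin(θ), z = ρ cos(φ), dV = ρ^2 sin(φ) dρ dφ dθ, with 0 ≤ ρ ≤ 5, 0 ≤ φ ≤ π, 0 ≤ θ ≤ 2π.

The integrand, after substitution and multiplying by the volume element, becomes (6ρ^2) · ρ^2 sin(φ), so

    ∭_V (∇·F) dV = ∫_0^{2π} ∫_0^{π} ∫_0^{5} (6ρ^2) · ρ^2 sin(φ) dρ dφ dθ.

Inner (ρ from 0 to 5): 3750sin(φ).
Middle (φ from 0 to π): 7500.
Outer (θ from 0 to 2π): 15000π.

Therefore ∯_{∂V} F · n dS = 15000π.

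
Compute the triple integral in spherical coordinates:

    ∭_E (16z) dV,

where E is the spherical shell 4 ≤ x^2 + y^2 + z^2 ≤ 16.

In spherical coordinates, x = ρ sin(φ) cos(θ), y = ρ sin(φ) sin(θ), z = ρ cos(φ), and dV = ρ^2 sin(φ) dρ dφ dθ.

The integrand becomes 16ρ cos(φ), so

    ∭_E (16z) dV = ∫_{0}^{2π} ∫_{0}^{π} ∫_{2}^{4} (16ρ cos(φ)) · ρ^2 sin(φ) dρ dφ dθ.

Inner (ρ): 480sin(2φ).
Middle (φ): 0.
Outer (θ): 0.

Therefore the triple integral equals 0.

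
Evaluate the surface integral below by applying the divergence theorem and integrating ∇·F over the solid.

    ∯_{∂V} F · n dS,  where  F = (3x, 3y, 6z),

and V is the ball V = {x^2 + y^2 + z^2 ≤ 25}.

By the divergence theorem,

    ∯_{∂V} F · n dS = ∭_V (∇ · F) dV.

Compute the divergence:
    ∇ · F = ∂F_x/∂x + ∂F_y/∂y + ∂F_z/∂z = 3 + 3 + 6 = 12.

In spherical coordinates, x = ρ sin(φ) cos(θ), y = ρ sin(φ) sin(θ), z = ρ cos(φ), dV = ρ^2 sin(φ) dρ dφ dθ, with 0 ≤ ρ ≤ 5, 0 ≤ φ ≤ π, 0 ≤ θ ≤ 2π.

The integrand, after substitution and multiplying by the volume element, becomes (12) · ρ^2 sin(φ), so

    ∭_V (∇·F) dV = ∫_0^{2π} ∫_0^{π} ∫_0^{5} (12) · ρ^2 sin(φ) dρ dφ dθ.

Inner (ρ from 0 to 5): 500sin(φ).
Middle (φ from 0 to π): 1000.
Outer (θ from 0 to 2π): 2000π.

Therefore ∯_{∂V} F · n dS = 2000π.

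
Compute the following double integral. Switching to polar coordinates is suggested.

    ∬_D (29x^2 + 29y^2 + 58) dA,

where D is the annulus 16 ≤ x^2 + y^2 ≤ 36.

The region D is 4 ≤ r ≤ 6, 0 ≤ θ ≤ 2π in polar coordinates, where x = r cos(θ), y = r sin(θ), and dA = r dr dθ.

Under the substitution, the integrand becomes 29r^2 + 58, so

    ∬_D (29x^2 + 29y^2 + 58) dA = ∫_{0}^{2π} ∫_{4}^{6} (29r^2 + 58) · r dr dθ.

Inner integral (in r): ∫_{4}^{6} (29r^2 + 58) · r dr = 8120.

Outer integral (in θ): ∫_{0}^{2π} (8120) dθ = 16240π.

Therefore ∬_D (29x^2 + 29y^2 + 58) dA = 16240π.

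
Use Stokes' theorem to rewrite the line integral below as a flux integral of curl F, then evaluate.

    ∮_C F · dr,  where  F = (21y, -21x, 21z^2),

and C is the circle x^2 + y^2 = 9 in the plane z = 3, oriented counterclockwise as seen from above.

Let S be the flat disk x^2 + y^2 ≤ 9 in the plane z = 3, with upward unit normal n̂ = ẑ. By Stokes' theorem,

    ∮_C F · dr = ∬_S (∇ × F) · n̂ dS = ∬_D (curl F)_z dA,

where D is the disk x^2 + y^2 ≤ 9.

Compute the curl of F = (21y, -21x, 21z^2):
    (∇ × F)_x = ∂F_z/∂y - ∂F_y/∂z = 0,
    (∇ × F)_y = ∂F_x/∂z - ∂F_z/∂x = 0,
    (∇ × F)_z = ∂F_y/∂x - ∂F_x/∂y = -42.

On z = 3, (curl F)_z = -42.

Convert to polar (x = r cos θ, y = r sin θ, dA = r dr dθ); the integrand becomes -42, so

    ∬_D (curl F)_z dA = ∫_0^{2π} ∫_0^{3} (-42) · r dr dθ.

Inner (r from 0 to 3): -189.
Outer (θ from 0 to 2π): -378π.

Therefore ∮_C F · dr = -378π.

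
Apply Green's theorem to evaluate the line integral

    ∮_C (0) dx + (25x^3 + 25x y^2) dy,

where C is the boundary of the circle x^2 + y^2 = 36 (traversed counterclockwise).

Green's theorem converts the closed line integral into a double integral over the enclosed region D:

    ∮_C P dx + Q dy = ∬_D (∂Q/∂x - ∂P/∂y) dA.

Here P = 0, Q = 25x^3 + 25x y^2, so

    ∂Q/∂x = 75x^2 + 25y^2,    ∂P/∂y = 0,
    ∂Q/∂x - ∂P/∂y = 75x^2 + 25y^2.

D is the region x^2 + y^2 ≤ 36. Evaluating the double integral:

In polar coordinates (x = r cos θ, y = r sin θ, dA = r dr dθ) the integrand becomes 25r^2(cos(2θ) + 2), so

    ∬_D (75x^2 + 25y^2) dA = ∫_0^{2π} ∫_0^{6} (25r^2(cos(2θ) + 2)) · r dr dθ.

Inner (r from 0 to 6): 8100cos(2θ) + 16200.
Outer (θ from 0 to 2π): 32400π.

Therefore ∮_C P dx + Q dy = 32400π.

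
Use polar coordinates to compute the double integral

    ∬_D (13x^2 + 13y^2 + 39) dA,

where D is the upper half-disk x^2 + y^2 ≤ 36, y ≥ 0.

The region D is 0 ≤ r ≤ 6, 0 ≤ θ ≤ π in polar coordinates, where x = r cos(θ), y = r sin(θ), and dA = r dr dθ.

Under the substitution, the integrand becomes 13r^2 + 39, so

    ∬_D (13x^2 + 13y^2 + 39) dA = ∫_{0}^{π} ∫_{0}^{6} (13r^2 + 39) · r dr dθ.

Inner integral (in r): ∫_{0}^{6} (13r^2 + 39) · r dr = 4914.

Outer integral (in θ): ∫_{0}^{π} (4914) dθ = 4914π.

Therefore ∬_D (13x^2 + 13y^2 + 39) dA = 4914π.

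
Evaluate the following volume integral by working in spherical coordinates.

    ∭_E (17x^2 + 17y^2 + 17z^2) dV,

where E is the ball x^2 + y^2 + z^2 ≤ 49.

In spherical coordinates, x = ρ sin(φ) cos(θ), y = ρ sin(φ) sin(θ), z = ρ cos(φ), and dV = ρ^2 sin(φ) dρ dφ dθ.

The integrand becomes 17ρ^2, so

    ∭_E (17x^2 + 17y^2 + 17z^2) dV = ∫_{0}^{2π} ∫_{0}^{π} ∫_{0}^{7} (17ρ^2) · ρ^2 sin(φ) dρ dφ dθ.

Inner (ρ): 285719sin(φ)/5.
Middle (φ): 571438/5.
Outer (θ): 1142876π/5.

Therefore the triple integral equals 1142876π/5.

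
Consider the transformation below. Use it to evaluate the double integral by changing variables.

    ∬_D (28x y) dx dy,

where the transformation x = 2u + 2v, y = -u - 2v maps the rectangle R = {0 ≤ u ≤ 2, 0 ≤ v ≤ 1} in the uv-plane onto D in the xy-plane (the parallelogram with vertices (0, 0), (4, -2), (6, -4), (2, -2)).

Compute the Jacobian determinant of (x, y) with respect to (u, v):

    ∂(x,y)/∂(u,v) = | 2  2 | = (2)(-2) - (2)(-1) = -2.
                   | -1  -2 |

Its absolute value is |J| = 2 (the area scaling factor).

Substituting x = 2u + 2v, y = -u - 2v into the integrand,

    28x y → -56u^2 - 168u v - 112v^2,

so the integral becomes

    ∬_R (-56u^2 - 168u v - 112v^2) · |J| du dv = ∫_0^2 ∫_0^1 (-112u^2 - 336u v - 224v^2) dv du.

Inner (v): -112u^2 - 168u - 224/3.
Outer (u): -784.

Therefore ∬_D (28x y) dx dy = -784.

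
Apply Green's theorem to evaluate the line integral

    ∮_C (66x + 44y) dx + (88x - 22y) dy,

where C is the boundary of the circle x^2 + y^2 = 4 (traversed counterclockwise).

Green's theorem converts the closed line integral into a double integral over the enclosed region D:

    ∮_C P dx + Q dy = ∬_D (∂Q/∂x - ∂P/∂y) dA.

Here P = 66x + 44y, Q = 88x - 22y, so

    ∂Q/∂x = 88,    ∂P/∂y = 44,
    ∂Q/∂x - ∂P/∂y = 44.

D is the region x^2 + y^2 ≤ 4. Evaluating the double integral:

In polar coordinates (x = r cos θ, y = r sin θ, dA = r dr dθ) the integrand becomes 44, so

    ∬_D (44) dA = ∫_0^{2π} ∫_0^{2} (44) · r dr dθ.

Inner (r from 0 to 2): 88.
Outer (θ from 0 to 2π): 176π.

Therefore ∮_C P dx + Q dy = 176π.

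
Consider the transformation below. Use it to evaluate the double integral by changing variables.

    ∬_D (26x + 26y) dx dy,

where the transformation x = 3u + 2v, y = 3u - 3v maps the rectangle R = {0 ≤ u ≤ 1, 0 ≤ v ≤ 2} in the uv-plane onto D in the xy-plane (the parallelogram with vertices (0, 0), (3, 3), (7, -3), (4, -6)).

Compute the Jacobian determinant of (x, y) with respect to (u, v):

    ∂(x,y)/∂(u,v) = | 3  2 | = (3)(-3) - (2)(3) = -15.
                   | 3  -3 |

Its absolute value is |J| = 15 (the area scaling factor).

Substituting x = 3u + 2v, y = 3u - 3v into the integrand,

    26x + 26y → 156u - 26v,

so the integral becomes

    ∬_R (156u - 26v) · |J| du dv = ∫_0^1 ∫_0^2 (2340u - 390v) dv du.

Inner (v): 4680u - 780.
Outer (u): 1560.

Therefore ∬_D (26x + 26y) dx dy = 1560.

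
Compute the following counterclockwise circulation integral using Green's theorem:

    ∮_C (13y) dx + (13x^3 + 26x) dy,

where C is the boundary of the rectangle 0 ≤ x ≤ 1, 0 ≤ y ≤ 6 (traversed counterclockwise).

Green's theorem converts the closed line integral into a double integral over the enclosed region D:

    ∮_C P dx + Q dy = ∬_D (∂Q/∂x - ∂P/∂y) dA.

Here P = 13y, Q = 13x^3 + 26x, so

    ∂Q/∂x = 39x^2 + 26,    ∂P/∂y = 13,
    ∂Q/∂x - ∂P/∂y = 39x^2 + 13.

D is the region 0 ≤ x ≤ 1, 0 ≤ y ≤ 6. Evaluating the double integral:

    ∬_D (39x^2 + 13) dA = ∫_0^{1} ∫_0^{6} (39x^2 + 13) dy dx.

Inner (y from 0 to 6): 234x^2 + 78.
Outer (x from 0 to 1): 156.

Therefore ∮_C P dx + Q dy = 156.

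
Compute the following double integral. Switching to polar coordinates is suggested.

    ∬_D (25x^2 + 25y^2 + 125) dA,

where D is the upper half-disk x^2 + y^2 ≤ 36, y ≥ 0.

The region D is 0 ≤ r ≤ 6, 0 ≤ θ ≤ π in polar coordinates, where x = r cos(θ), y = r sin(θ), and dA = r dr dθ.

Under the substitution, the integrand becomes 25r^2 + 125, so

    ∬_D (25x^2 + 25y^2 + 125) dA = ∫_{0}^{π} ∫_{0}^{6} (25r^2 + 125) · r dr dθ.

Inner integral (in r): ∫_{0}^{6} (25r^2 + 125) · r dr = 10350.

Outer integral (in θ): ∫_{0}^{π} (10350) dθ = 10350π.

Therefore ∬_D (25x^2 + 25y^2 + 125) dA = 10350π.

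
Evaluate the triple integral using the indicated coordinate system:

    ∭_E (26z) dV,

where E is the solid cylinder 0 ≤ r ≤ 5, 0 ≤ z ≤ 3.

In cylindrical coordinates, x = r cos(θ), y = r sin(θ), z = z, and dV = r dr dθ dz.

The integrand becomes 26z, so

    ∭_E (26z) dV = ∫_{0}^{2π} ∫_{0}^{5} ∫_{0}^{3} (26z) · r dz dr dθ.

Inner (z): 117r.
Middle (r from 0 to 5): 2925/2.
Outer (θ): 2925π.

Therefore the triple integral equals 2925π.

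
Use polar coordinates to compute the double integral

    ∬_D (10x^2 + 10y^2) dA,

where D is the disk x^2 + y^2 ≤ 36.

The region D is 0 ≤ r ≤ 6, 0 ≤ θ ≤ 2π in polar coordinates, where x = r cos(θ), y = r sin(θ), and dA = r dr dθ.

Under the substitution, the integrand becomes 10r^2, so

    ∬_D (10x^2 + 10y^2) dA = ∫_{0}^{2π} ∫_{0}^{6} (10r^2) · r dr dθ.

Inner integral (in r): ∫_{0}^{6} (10r^2) · r dr = 3240.

Outer integral (in θ): ∫_{0}^{2π} (3240) dθ = 6480π.

Therefore ∬_D (10x^2 + 10y^2) dA = 6480π.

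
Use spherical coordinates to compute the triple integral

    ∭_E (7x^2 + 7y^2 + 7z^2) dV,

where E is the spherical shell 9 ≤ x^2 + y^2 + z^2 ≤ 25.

In spherical coordinates, x = ρ sin(φ) cos(θ), y = ρ sin(φ) sin(θ), z = ρ cos(φ), and dV = ρ^2 sin(φ) dρ dφ dθ.

The integrand becomes 7ρ^2, so

    ∭_E (7x^2 + 7y^2 + 7z^2) dV = ∫_{0}^{2π} ∫_{0}^{π} ∫_{3}^{5} (7ρ^2) · ρ^2 sin(φ) dρ dφ dθ.

Inner (ρ): 20174sin(φ)/5.
Middle (φ): 40348/5.
Outer (θ): 80696π/5.

Therefore the triple integral equals 80696π/5.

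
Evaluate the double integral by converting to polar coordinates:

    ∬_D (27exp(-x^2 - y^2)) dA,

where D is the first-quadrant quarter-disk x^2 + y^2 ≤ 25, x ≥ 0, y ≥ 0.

The region D is 0 ≤ r ≤ 5, 0 ≤ θ ≤ π/2 in polar coordinates, where x = r cos(θ), y = r sin(θ), and dA = r dr dθ.

Under the substitution, the integrand becomes 27exp(-r^2), so

    ∬_D (27exp(-x^2 - y^2)) dA = ∫_{0}^{π/2} ∫_{0}^{5} (27exp(-r^2)) · r dr dθ.

Inner integral (in r): ∫_{0}^{5} (27exp(-r^2)) · r dr = 27/2 - 27exp(-25)/2.

Outer integral (in θ): ∫_{0}^{π/2} (27/2 - 27exp(-25)/2) dθ = -27π (1 - exp(25))exp(-25)/4.

Therefore ∬_D (27exp(-x^2 - y^2)) dA = -27π (1 - exp(25))exp(-25)/4.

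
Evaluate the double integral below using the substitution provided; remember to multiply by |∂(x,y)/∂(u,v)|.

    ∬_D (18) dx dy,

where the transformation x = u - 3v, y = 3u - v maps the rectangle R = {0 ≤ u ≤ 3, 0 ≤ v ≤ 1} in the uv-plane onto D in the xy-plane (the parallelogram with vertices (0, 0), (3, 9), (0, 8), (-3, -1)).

Compute the Jacobian determinant of (x, y) with respect to (u, v):

    ∂(x,y)/∂(u,v) = | 1  -3 | = (1)(-1) - (-3)(3) = 8.
                   | 3  -1 |

Its absolute value is |J| = 8 (the area scaling factor).

Substituting x = u - 3v, y = 3u - v into the integrand,

    18 → 18,

so the integral becomes

    ∬_R (18) · |J| du dv = ∫_0^3 ∫_0^1 (144) dv du.

Inner (v): 144.
Outer (u): 432.

Therefore ∬_D (18) dx dy = 432.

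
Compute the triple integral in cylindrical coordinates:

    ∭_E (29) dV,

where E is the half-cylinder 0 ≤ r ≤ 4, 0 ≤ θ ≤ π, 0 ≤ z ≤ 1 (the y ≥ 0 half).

In cylindrical coordinates, x = r cos(θ), y = r sin(θ), z = z, and dV = r dr dθ dz.

The integrand becomes 29, so

    ∭_E (29) dV = ∫_{0}^{π} ∫_{0}^{4} ∫_{0}^{1} (29) · r dz dr dθ.

Inner (z): 29r.
Middle (r from 0 to 4): 232.
Outer (θ): 232π.

Therefore the triple integral equals 232π.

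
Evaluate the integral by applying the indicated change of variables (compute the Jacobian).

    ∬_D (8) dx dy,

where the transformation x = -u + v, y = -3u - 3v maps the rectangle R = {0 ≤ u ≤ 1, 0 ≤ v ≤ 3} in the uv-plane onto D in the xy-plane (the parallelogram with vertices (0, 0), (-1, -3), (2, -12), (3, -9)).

Compute the Jacobian determinant of (x, y) with respect to (u, v):

    ∂(x,y)/∂(u,v) = | -1  1 | = (-1)(-3) - (1)(-3) = 6.
                   | -3  -3 |

Its absolute value is |J| = 6 (the area scaling factor).

Substituting x = -u + v, y = -3u - 3v into the integrand,

    8 → 8,

so the integral becomes

    ∬_R (8) · |J| du dv = ∫_0^1 ∫_0^3 (48) dv du.

Inner (v): 144.
Outer (u): 144.

Therefore ∬_D (8) dx dy = 144.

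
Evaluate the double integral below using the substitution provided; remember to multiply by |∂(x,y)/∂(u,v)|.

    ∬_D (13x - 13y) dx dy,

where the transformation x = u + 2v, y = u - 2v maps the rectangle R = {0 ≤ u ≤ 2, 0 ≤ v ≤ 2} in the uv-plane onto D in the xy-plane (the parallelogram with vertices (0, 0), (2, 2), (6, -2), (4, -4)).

Compute the Jacobian determinant of (x, y) with respect to (u, v):

    ∂(x,y)/∂(u,v) = | 1  2 | = (1)(-2) - (2)(1) = -4.
                   | 1  -2 |

Its absolute value is |J| = 4 (the area scaling factor).

Substituting x = u + 2v, y = u - 2v into the integrand,

    13x - 13y → 52v,

so the integral becomes

    ∬_R (52v) · |J| du dv = ∫_0^2 ∫_0^2 (208v) dv du.

Inner (v): 416.
Outer (u): 832.

Therefore ∬_D (13x - 13y) dx dy = 832.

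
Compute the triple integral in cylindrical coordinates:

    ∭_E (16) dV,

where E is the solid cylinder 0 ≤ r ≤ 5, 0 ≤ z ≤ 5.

In cylindrical coordinates, x = r cos(θ), y = r sin(θ), z = z, and dV = r dr dθ dz.

The integrand becomes 16, so

    ∭_E (16) dV = ∫_{0}^{2π} ∫_{0}^{5} ∫_{0}^{5} (16) · r dz dr dθ.

Inner (z): 80r.
Middle (r from 0 to 5): 1000.
Outer (θ): 2000π.

Therefore the triple integral equals 2000π.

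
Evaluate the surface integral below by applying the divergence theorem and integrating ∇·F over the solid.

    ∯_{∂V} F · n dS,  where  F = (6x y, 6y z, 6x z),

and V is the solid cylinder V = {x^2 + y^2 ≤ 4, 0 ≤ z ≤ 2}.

By the divergence theorem,

    ∯_{∂V} F · n dS = ∭_V (∇ · F) dV.

Compute the divergence:
    ∇ · F = ∂F_x/∂x + ∂F_y/∂y + ∂F_z/∂z = 6y + 6z + 6x = 6x + 6y + 6z.

In cylindrical coordinates, x = r cos(θ), y = r sin(θ), z = z, dV = r dr dθ dz, with 0 ≤ r ≤ 2, 0 ≤ θ ≤ 2π, 0 ≤ z ≤ 2.

The integrand, after substitution and multiplying by the volume element, becomes (6sqrt(2)r sin(θ + π/4) + 6z) · r, so

    ∭_V (∇·F) dV = ∫_0^{2π} ∫_0^{2} ∫_0^{2} (6sqrt(2)r sin(θ + π/4) + 6z) · r dz dr dθ.

Inner (z from 0 to 2): 12r (sqrt(2)r sin(θ + π/4) + 1).
Middle (r from 0 to 2): 32sqrt(2)sin(θ + π/4) + 24.
Outer (θ from 0 to 2π): 48π.

Therefore ∯_{∂V} F · n dS = 48π.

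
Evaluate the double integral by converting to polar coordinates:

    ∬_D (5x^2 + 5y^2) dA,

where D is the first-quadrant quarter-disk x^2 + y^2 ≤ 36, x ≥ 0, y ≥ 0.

The region D is 0 ≤ r ≤ 6, 0 ≤ θ ≤ π/2 in polar coordinates, where x = r cos(θ), y = r sin(θ), and dA = r dr dθ.

Under the substitution, the integrand becomes 5r^2, so

    ∬_D (5x^2 + 5y^2) dA = ∫_{0}^{π/2} ∫_{0}^{6} (5r^2) · r dr dθ.

Inner integral (in r): ∫_{0}^{6} (5r^2) · r dr = 1620.

Outer integral (in θ): ∫_{0}^{π/2} (1620) dθ = 810π.

Therefore ∬_D (5x^2 + 5y^2) dA = 810π.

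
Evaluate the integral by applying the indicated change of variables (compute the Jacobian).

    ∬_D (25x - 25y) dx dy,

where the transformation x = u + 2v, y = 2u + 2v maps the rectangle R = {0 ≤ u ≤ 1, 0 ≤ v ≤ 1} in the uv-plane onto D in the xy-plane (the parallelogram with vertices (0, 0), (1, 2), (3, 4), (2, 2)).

Compute the Jacobian determinant of (x, y) with respect to (u, v):

    ∂(x,y)/∂(u,v) = | 1  2 | = (1)(2) - (2)(2) = -2.
                   | 2  2 |

Its absolute value is |J| = 2 (the area scaling factor).

Substituting x = u + 2v, y = 2u + 2v into the integrand,

    25x - 25y → -25u,

so the integral becomes

    ∬_R (-25u) · |J| du dv = ∫_0^1 ∫_0^1 (-50u) dv du.

Inner (v): -50u.
Outer (u): -25.

Therefore ∬_D (25x - 25y) dx dy = -25.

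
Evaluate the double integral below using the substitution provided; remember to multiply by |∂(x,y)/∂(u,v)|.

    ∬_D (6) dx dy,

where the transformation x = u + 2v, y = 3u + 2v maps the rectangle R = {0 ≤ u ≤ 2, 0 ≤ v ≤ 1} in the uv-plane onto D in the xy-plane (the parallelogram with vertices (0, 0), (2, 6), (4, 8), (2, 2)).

Compute the Jacobian determinant of (x, y) with respect to (u, v):

    ∂(x,y)/∂(u,v) = | 1  2 | = (1)(2) - (2)(3) = -4.
                   | 3  2 |

Its absolute value is |J| = 4 (the area scaling factor).

Substituting x = u + 2v, y = 3u + 2v into the integrand,

    6 → 6,

so the integral becomes

    ∬_R (6) · |J| du dv = ∫_0^2 ∫_0^1 (24) dv du.

Inner (v): 24.
Outer (u): 48.

Therefore ∬_D (6) dx dy = 48.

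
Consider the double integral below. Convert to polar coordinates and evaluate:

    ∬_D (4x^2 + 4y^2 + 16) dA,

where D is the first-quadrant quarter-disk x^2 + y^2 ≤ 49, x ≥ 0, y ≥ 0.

The region D is 0 ≤ r ≤ 7, 0 ≤ θ ≤ π/2 in polar coordinates, where x = r cos(θ), y = r sin(θ), and dA = r dr dθ.

Under the substitution, the integrand becomes 4r^2 + 16, so

    ∬_D (4x^2 + 4y^2 + 16) dA = ∫_{0}^{π/2} ∫_{0}^{7} (4r^2 + 16) · r dr dθ.

Inner integral (in r): ∫_{0}^{7} (4r^2 + 16) · r dr = 2793.

Outer integral (in θ): ∫_{0}^{π/2} (2793) dθ = 2793π/2.

Therefore ∬_D (4x^2 + 4y^2 + 16) dA = 2793π/2.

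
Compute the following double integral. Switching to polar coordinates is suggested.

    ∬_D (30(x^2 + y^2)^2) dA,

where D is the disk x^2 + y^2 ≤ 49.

The region D is 0 ≤ r ≤ 7, 0 ≤ θ ≤ 2π in polar coordinates, where x = r cos(θ), y = r sin(θ), and dA = r dr dθ.

Under the substitution, the integrand becomes 30r^4, so

    ∬_D (30(x^2 + y^2)^2) dA = ∫_{0}^{2π} ∫_{0}^{7} (30r^4) · r dr dθ.

Inner integral (in r): ∫_{0}^{7} (30r^4) · r dr = 588245.

Outer integral (in θ): ∫_{0}^{2π} (588245) dθ = 1176490π.

Therefore ∬_D (30(x^2 + y^2)^2) dA = 1176490π.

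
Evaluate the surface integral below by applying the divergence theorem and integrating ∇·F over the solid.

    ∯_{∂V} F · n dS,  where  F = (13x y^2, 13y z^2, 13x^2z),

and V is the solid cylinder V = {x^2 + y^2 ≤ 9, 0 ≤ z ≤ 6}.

By the divergence theorem,

    ∯_{∂V} F · n dS = ∭_V (∇ · F) dV.

Compute the divergence:
    ∇ · F = ∂F_x/∂x + ∂F_y/∂y + ∂F_z/∂z = 13y^2 + 13z^2 + 13x^2 = 13x^2 + 13y^2 + 13z^2.

In cylindrical coordinates, x = r cos(θ), y = r sin(θ), z = z, dV = r dr dθ dz, with 0 ≤ r ≤ 3, 0 ≤ θ ≤ 2π, 0 ≤ z ≤ 6.

The integrand, after substitution and multiplying by the volume element, becomes (13r^2 + 13z^2) · r, so

    ∭_V (∇·F) dV = ∫_0^{2π} ∫_0^{3} ∫_0^{6} (13r^2 + 13z^2) · r dz dr dθ.

Inner (z from 0 to 6): 78r (r^2 + 12).
Middle (r from 0 to 3): 11583/2.
Outer (θ from 0 to 2π): 11583π.

Therefore ∯_{∂V} F · n dS = 11583π.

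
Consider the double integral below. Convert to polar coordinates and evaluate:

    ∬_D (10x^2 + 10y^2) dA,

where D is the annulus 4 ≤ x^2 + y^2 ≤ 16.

The region D is 2 ≤ r ≤ 4, 0 ≤ θ ≤ 2π in polar coordinates, where x = r cos(θ), y = r sin(θ), and dA = r dr dθ.

Under the substitution, the integrand becomes 10r^2, so

    ∬_D (10x^2 + 10y^2) dA = ∫_{0}^{2π} ∫_{2}^{4} (10r^2) · r dr dθ.

Inner integral (in r): ∫_{2}^{4} (10r^2) · r dr = 600.

Outer integral (in θ): ∫_{0}^{2π} (600) dθ = 1200π.

Therefore ∬_D (10x^2 + 10y^2) dA = 1200π.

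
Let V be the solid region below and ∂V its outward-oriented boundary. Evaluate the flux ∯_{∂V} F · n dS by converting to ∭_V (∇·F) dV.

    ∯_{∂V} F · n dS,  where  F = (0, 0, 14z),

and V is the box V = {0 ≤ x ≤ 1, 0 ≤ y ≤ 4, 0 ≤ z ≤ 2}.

By the divergence theorem,

    ∯_{∂V} F · n dS = ∭_V (∇ · F) dV.

Compute the divergence:
    ∇ · F = ∂F_x/∂x + ∂F_y/∂y + ∂F_z/∂z = 0 + 0 + 14 = 14.

V is a rectangular box, so dV = dx dy dz with 0 ≤ x ≤ 1, 0 ≤ y ≤ 4, 0 ≤ z ≤ 2.

Integrate (14) over V as an iterated integral:

    ∭_V (∇·F) dV = ∫_0^{1} ∫_0^{4} ∫_0^{2} (14) dz dy dx.

Inner (z from 0 to 2): 28.
Middle (y from 0 to 4): 112.
Outer (x from 0 to 1): 112.

Therefore ∯_{∂V} F · n dS = 112.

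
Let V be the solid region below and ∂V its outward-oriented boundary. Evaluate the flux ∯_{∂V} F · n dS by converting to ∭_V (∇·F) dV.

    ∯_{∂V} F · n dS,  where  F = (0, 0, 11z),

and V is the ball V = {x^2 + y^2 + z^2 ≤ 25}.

By the divergence theorem,

    ∯_{∂V} F · n dS = ∭_V (∇ · F) dV.

Compute the divergence:
    ∇ · F = ∂F_x/∂x + ∂F_y/∂y + ∂F_z/∂z = 0 + 0 + 11 = 11.

In spherical coordinates, x = ρ sin(φ) cos(θ), y = ρ sin(φ) sin(θ), z = ρ cos(φ), dV = ρ^2 sin(φ) dρ dφ dθ, with 0 ≤ ρ ≤ 5, 0 ≤ φ ≤ π, 0 ≤ θ ≤ 2π.

The integrand, after substitution and multiplying by the volume element, becomes (11) · ρ^2 sin(φ), so

    ∭_V (∇·F) dV = ∫_0^{2π} ∫_0^{π} ∫_0^{5} (11) · ρ^2 sin(φ) dρ dφ dθ.

Inner (ρ from 0 to 5): 1375sin(φ)/3.
Middle (φ from 0 to π): 2750/3.
Outer (θ from 0 to 2π): 5500π/3.

Therefore ∯_{∂V} F · n dS = 5500π/3.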